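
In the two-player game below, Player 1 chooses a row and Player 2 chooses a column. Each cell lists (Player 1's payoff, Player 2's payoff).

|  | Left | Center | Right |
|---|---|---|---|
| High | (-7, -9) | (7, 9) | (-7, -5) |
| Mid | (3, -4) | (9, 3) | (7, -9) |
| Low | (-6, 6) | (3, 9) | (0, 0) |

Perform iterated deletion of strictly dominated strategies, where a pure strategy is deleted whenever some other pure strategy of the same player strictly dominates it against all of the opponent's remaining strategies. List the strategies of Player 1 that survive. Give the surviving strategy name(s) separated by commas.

Mid

Row High is eliminated: Mid beats it against every remaining column (Left: 3>-7, Center: 9>7, Right: 7>-7).
Player 1's strategy Low is strictly dominated by Mid (Left: 3>-6, Center: 9>3, Right: 7>0) and is removed.
Player 2's strategy Left is strictly dominated by Center (Mid: 3>-4) and is removed.
Player 2's strategy Right is strictly dominated by Center (Mid: 3>-9) and is removed.
Among the remaining strategies, none is strictly dominated by another pure strategy of the same player, so the elimination stops.
Surviving strategies — Player 1: {Mid}; Player 2: {Center}.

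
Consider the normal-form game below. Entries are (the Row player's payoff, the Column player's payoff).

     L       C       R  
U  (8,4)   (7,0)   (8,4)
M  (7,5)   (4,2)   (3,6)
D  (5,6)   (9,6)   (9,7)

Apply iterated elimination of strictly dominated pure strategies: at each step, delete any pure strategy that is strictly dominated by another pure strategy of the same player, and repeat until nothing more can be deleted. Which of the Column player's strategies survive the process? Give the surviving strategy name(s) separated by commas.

Row M is eliminated: U beats it against every remaining column (L: 8>7, C: 7>4, R: 8>3).
Column C is eliminated: R beats it against every remaining row (U: 4>0, D: 7>6).
Among the remaining strategies, none is strictly dominated by another pure strategy of the same player, so the elimination stops.
Surviving strategies — the Row player: {U, D}; the Column player: {L, R}.

L, R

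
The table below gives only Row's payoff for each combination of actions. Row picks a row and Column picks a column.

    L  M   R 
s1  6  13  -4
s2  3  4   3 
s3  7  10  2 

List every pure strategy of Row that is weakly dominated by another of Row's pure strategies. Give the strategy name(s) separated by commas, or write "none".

none

s1: no other strategy beats it everywhere (s2 at L (6>3); s3 at M (13>10)).
s2: no other strategy beats it everywhere (s1 at R (3>-4); s3 at R (3>2)).
s3: no other strategy beats it everywhere (s1 at L (7>6); s2 at L (7>3)).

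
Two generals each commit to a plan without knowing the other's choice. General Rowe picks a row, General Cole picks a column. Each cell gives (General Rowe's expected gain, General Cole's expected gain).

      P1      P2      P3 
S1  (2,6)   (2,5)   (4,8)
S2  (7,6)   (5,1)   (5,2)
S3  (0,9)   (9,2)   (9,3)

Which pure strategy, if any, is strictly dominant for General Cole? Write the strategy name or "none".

none

P1 fails to dominate P3 at S1 (6<8).
P2 fails to dominate P1 at S1 (5<6).
P3 fails to dominate P1 at S2 (2<6).
No single strategy dominates all the others.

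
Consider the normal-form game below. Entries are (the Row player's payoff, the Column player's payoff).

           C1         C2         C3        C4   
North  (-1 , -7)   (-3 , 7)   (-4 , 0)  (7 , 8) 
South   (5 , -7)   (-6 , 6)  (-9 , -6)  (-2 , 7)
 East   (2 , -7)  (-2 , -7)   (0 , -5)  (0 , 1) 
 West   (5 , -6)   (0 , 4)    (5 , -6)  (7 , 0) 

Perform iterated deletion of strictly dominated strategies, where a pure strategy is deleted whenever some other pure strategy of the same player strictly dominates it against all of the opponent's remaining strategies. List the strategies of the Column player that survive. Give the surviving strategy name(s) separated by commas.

The Row player's strategy East is strictly dominated by West (C1: 5>2, C2: 0>-2, C3: 5>0, C4: 7>0) and is removed.
For the Column player, C2 strictly dominates C1 on the remaining rows (North: 7>-7, South: 6>-7, West: 4>-6); eliminate C1.
For the Row player, North strictly dominates South on the remaining columns (C2: -3>-6, C3: -4>-9, C4: 7>-2); eliminate South.
For the Column player, C2 strictly dominates C3 on the remaining rows (North: 7>0, West: 4>-6); eliminate C3.
Among the remaining strategies, none is strictly dominated by another pure strategy of the same player, so the elimination stops.
Surviving strategies — the Row player: {North, West}; the Column player: {C2, C4}.

C2, C4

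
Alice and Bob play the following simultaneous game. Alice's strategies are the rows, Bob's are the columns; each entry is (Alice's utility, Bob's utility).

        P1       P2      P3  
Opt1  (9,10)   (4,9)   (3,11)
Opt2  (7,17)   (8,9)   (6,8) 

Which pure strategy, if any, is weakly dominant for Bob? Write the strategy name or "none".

P1 fails to dominate P3 at Opt1 (10<11).
P2 fails to dominate P1 at Opt1 (9<10).
P3 fails to dominate P1 at Opt2 (8<17).
No single strategy dominates all the others.

none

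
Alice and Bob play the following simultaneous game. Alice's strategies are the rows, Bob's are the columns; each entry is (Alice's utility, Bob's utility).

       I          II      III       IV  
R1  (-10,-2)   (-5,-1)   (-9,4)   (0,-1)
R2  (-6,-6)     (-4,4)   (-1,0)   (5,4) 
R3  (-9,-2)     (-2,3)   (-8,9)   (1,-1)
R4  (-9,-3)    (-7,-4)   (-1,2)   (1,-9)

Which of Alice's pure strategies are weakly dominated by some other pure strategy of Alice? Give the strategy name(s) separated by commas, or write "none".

R1, R4

R2 weakly dominates R1 — I: -6>-10, II: -4>-5, III: -1>-9, IV: 5>0.
R2 is not dominated — it holds its own against R1 at I (-6>-10); R3 at I (-6>-9); R4 at I (-6>-9).
R3: no other strategy beats it everywhere (R1 at I (-9>-10); R2 at II (-2>-4); R4 at II (-2>-7)).
R4 is weakly dominated by R2 (I: -6>-9, II: -4>-7, III: -1=-1, IV: 5>1).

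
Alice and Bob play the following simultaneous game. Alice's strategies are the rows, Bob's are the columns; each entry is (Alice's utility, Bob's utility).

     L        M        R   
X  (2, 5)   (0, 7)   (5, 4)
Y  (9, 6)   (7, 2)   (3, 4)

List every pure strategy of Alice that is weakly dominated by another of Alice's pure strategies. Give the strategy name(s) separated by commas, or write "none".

X: no other strategy beats it everywhere (Y at R (5>3)).
Y is not dominated — it holds its own against X at L (9>2).

none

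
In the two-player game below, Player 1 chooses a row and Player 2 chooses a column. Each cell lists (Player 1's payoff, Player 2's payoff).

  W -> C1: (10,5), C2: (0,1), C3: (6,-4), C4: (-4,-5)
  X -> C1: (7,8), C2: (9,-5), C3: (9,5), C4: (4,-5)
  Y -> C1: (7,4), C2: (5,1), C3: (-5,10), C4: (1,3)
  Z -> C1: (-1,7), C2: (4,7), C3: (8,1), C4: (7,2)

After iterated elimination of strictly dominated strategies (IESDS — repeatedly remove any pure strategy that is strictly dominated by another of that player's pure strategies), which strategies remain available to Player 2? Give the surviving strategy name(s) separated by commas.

C1

Column C4 is eliminated: C1 beats it against every remaining row (W: 5>-5, X: 8>-5, Y: 4>3, Z: 7>2).
Player 1's strategy Z is strictly dominated by X (C1: 7>-1, C2: 9>4, C3: 9>8) and is removed.
Column C2 is eliminated: C1 beats it against every remaining row (W: 5>1, X: 8>-5, Y: 4>1).
Row Y is eliminated: W beats it against every remaining column (C1: 10>7, C3: 6>-5).
Player 2's strategy C3 is strictly dominated by C1 (W: 5>-4, X: 8>5) and is removed.
Player 1's strategy X is strictly dominated by W (C1: 10>7) and is removed.
Among the remaining strategies, none is strictly dominated by another pure strategy of the same player, so the elimination stops.
Surviving strategies — Player 1: {W}; Player 2: {C1}.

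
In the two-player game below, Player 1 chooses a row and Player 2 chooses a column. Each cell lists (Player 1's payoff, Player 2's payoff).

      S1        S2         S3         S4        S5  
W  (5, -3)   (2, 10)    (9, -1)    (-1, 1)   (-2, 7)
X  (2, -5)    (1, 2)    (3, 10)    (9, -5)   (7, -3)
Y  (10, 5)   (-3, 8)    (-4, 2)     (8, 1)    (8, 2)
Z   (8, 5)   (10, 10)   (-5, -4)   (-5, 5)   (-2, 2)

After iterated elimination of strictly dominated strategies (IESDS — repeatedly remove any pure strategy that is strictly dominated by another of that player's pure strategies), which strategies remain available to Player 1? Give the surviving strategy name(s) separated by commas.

Player 2's strategy S1 is strictly dominated by S2 (W: 10>-3, X: 2>-5, Y: 8>5, Z: 10>5) and is removed.
Column S4 is eliminated: S2 beats it against every remaining row (W: 10>1, X: 2>-5, Y: 8>1, Z: 10>5).
Column S5 is eliminated: S2 beats it against every remaining row (W: 10>7, X: 2>-3, Y: 8>2, Z: 10>2).
Row X is eliminated: W beats it against every remaining column (S2: 2>1, S3: 9>3).
For Player 1, W strictly dominates Y on the remaining columns (S2: 2>-3, S3: 9>-4); eliminate Y.
Column S3 is eliminated: S2 beats it against every remaining row (W: 10>-1, Z: 10>-4).
Row W is eliminated: Z beats it against every remaining column (S2: 10>2).
Among the remaining strategies, none is strictly dominated by another pure strategy of the same player, so the elimination stops.
Surviving strategies — Player 1: {Z}; Player 2: {S2}.

Z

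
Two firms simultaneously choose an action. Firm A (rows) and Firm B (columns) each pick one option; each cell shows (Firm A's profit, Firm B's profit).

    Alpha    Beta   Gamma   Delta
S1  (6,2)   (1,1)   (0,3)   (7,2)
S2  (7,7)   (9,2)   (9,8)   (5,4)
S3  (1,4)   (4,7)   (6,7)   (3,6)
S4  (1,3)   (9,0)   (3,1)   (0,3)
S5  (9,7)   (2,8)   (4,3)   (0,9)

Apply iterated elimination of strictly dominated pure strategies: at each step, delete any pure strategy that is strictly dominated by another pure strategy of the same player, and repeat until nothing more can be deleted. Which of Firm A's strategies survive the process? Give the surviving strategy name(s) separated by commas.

Row S3 is eliminated: S2 beats it against every remaining column (Alpha: 7>1, Beta: 9>4, Gamma: 9>6, Delta: 5>3).
Firm B's strategy Beta is strictly dominated by Delta (S1: 2>1, S2: 4>2, S4: 3>0, S5: 9>8) and is removed.
For Firm A, S2 strictly dominates S4 on the remaining columns (Alpha: 7>1, Gamma: 9>3, Delta: 5>0); eliminate S4.
Among the remaining strategies, none is strictly dominated by another pure strategy of the same player, so the elimination stops.
Surviving strategies — Firm A: {S1, S2, S5}; Firm B: {Alpha, Gamma, Delta}.

S1, S2, S5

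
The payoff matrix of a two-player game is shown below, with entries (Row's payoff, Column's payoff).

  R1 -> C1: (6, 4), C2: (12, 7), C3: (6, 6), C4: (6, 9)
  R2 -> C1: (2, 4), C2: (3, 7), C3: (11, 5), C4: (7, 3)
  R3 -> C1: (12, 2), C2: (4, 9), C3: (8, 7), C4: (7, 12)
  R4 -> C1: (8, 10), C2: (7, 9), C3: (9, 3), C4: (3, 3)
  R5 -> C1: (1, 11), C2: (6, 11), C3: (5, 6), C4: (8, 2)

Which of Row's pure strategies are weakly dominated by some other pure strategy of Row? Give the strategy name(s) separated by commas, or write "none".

R1: no other strategy beats it everywhere (R2 at C1 (6>2); R3 at C2 (12>4); R4 at C2 (12>7); R5 at C1 (6>1)).
R2 is not dominated — it holds its own against R1 at C3 (11>6); R3 at C3 (11>8); R4 at C3 (11>9); R5 at C1 (2>1).
R3: no other strategy beats it everywhere (R1 at C1 (12>6); R2 at C1 (12>2); R4 at C1 (12>8); R5 at C1 (12>1)).
R4 is not dominated — it holds its own against R1 at C1 (8>6); R2 at C1 (8>2); R3 at C2 (7>4); R5 at C1 (8>1).
R5 is not dominated — it holds its own against R1 at C4 (8>6); R2 at C2 (6>3); R3 at C2 (6>4); R4 at C4 (8>3).

none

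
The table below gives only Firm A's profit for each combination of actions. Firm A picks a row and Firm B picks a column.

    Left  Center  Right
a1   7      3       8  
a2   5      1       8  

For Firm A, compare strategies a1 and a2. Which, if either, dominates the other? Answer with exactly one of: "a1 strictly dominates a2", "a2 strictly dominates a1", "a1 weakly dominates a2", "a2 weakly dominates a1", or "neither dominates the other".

Compare a1 to a2 across each choice by Firm B: Left: 7>5, Center: 3>1, Right: 8=8.
a1 is at least as good everywhere and strictly better somewhere (tied only at Right), so a1 weakly but not strictly dominates a2.

a1 weakly dominates a2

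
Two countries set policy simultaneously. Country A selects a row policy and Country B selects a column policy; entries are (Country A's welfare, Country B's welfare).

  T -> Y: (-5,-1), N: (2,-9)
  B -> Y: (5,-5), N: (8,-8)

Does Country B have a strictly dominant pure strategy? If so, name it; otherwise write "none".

Y vs N: T: -1>-9, B: -5>-8.
Y strictly beats every other strategy against every opponent action, so it is strictly dominant.

Y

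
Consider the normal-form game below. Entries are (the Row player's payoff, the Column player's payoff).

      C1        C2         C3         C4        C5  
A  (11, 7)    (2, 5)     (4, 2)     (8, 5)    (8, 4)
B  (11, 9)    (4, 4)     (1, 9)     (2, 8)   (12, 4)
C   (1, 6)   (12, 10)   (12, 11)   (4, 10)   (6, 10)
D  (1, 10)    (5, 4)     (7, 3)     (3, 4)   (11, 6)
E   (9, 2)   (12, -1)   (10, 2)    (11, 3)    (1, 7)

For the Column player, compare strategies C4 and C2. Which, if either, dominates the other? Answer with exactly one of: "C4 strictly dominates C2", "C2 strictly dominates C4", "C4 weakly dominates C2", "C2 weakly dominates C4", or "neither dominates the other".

Compare C4 to C2 across every action of the Row player: A: 5=5, B: 8>4, C: 10=10, D: 4=4, E: 3>-1.
C4 is at least as good everywhere and strictly better somewhere (tied only at A, C, D), so C4 weakly but not strictly dominates C2.

C4 weakly dominates C2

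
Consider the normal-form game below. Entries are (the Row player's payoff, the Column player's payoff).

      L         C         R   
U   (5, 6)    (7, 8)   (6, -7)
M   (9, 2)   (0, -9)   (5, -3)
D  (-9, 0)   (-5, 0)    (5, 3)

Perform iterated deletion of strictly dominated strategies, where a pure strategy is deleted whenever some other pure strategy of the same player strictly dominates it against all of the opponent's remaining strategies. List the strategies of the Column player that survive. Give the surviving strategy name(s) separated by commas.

The Row player's strategy D is strictly dominated by U (L: 5>-9, C: 7>-5, R: 6>5) and is removed.
Column R is eliminated: L beats it against every remaining row (U: 6>-7, M: 2>-3).
Among the remaining strategies, none is strictly dominated by another pure strategy of the same player, so the elimination stops.
Surviving strategies — the Row player: {U, M}; the Column player: {L, C}.

L, C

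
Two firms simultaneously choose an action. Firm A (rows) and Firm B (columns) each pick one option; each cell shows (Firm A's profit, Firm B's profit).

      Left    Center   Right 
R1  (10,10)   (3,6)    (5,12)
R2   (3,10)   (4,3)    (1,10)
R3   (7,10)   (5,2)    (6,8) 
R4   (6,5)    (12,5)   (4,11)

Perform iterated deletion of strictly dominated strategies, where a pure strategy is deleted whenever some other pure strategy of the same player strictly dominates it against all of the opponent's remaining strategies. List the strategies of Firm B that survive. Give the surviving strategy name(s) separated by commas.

For Firm A, R3 strictly dominates R2 on the remaining columns (Left: 7>3, Center: 5>4, Right: 6>1); eliminate R2.
Firm B's strategy Center is strictly dominated by Right (R1: 12>6, R3: 8>2, R4: 11>5) and is removed.
For Firm A, R1 strictly dominates R4 on the remaining columns (Left: 10>6, Right: 5>4); eliminate R4.
Among the remaining strategies, none is strictly dominated by another pure strategy of the same player, so the elimination stops.
Surviving strategies — Firm A: {R1, R3}; Firm B: {Left, Right}.

Left, Right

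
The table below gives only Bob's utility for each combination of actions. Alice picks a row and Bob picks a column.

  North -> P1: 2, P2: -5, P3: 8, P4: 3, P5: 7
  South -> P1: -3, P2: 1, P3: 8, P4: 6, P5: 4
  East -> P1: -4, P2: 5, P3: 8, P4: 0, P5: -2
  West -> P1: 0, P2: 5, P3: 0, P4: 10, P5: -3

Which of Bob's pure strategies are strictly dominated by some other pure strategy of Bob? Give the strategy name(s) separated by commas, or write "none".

P1: dominated, since P4 does at least as well everywhere (North: 3>2, South: 6>-3, East: 0>-4, West: 10>0).
Nothing dominates P2: P1 at South (1>-3); P3 at West (5>0); P4 at East (5>0); P5 at East (5>-2).
P3: no other strategy beats it everywhere (P1 at North (8>2); P2 at North (8>-5); P4 at North (8>3); P5 at North (8>7)).
Nothing dominates P4: P1 at North (3>2); P2 at North (3>-5); P3 at West (10>0); P5 at South (6>4).
P3 strictly dominates P5 — North: 8>7, South: 8>4, East: 8>-2, West: 0>-3.

P1, P5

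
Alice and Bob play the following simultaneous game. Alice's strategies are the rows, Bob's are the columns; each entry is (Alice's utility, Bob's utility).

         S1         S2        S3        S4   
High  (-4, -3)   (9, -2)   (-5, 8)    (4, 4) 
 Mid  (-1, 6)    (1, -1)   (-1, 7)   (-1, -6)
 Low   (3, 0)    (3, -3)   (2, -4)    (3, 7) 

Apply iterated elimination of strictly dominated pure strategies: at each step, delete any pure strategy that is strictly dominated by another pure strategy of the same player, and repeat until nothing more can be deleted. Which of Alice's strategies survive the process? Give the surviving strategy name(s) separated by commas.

High, Low

Alice's strategy Mid is strictly dominated by Low (S1: 3>-1, S2: 3>1, S3: 2>-1, S4: 3>-1) and is removed.
Bob's strategy S1 is strictly dominated by S4 (High: 4>-3, Low: 7>0) and is removed.
Column S2 is eliminated: S4 beats it against every remaining row (High: 4>-2, Low: 7>-3).
Among the remaining strategies, none is strictly dominated by another pure strategy of the same player, so the elimination stops.
Surviving strategies — Alice: {High, Low}; Bob: {S3, S4}.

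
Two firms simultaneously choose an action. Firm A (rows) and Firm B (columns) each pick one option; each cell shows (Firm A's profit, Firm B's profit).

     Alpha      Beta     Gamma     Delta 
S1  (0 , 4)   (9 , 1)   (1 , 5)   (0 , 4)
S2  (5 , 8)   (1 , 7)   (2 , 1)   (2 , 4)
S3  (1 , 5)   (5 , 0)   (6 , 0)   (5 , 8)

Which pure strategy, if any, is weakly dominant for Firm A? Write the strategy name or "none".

S1 fails to dominate S2 at Alpha (0<5).
S2 fails to dominate S1 at Beta (1<9).
S3 fails to dominate S1 at Beta (5<9).
No single strategy dominates all the others.

none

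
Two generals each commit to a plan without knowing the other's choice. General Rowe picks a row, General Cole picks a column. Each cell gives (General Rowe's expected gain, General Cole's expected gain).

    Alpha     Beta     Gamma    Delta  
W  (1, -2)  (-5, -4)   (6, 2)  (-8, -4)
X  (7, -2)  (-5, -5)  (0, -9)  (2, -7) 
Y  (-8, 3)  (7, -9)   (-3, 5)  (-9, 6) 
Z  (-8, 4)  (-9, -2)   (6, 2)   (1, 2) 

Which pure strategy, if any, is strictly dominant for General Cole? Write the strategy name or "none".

Alpha fails to dominate Gamma at W (-2<2).
Beta fails to dominate Alpha at W (-4<-2).
Gamma fails to dominate Alpha at X (-9<-2).
Delta fails to dominate Alpha at W (-4<-2).
No single strategy dominates all the others.

none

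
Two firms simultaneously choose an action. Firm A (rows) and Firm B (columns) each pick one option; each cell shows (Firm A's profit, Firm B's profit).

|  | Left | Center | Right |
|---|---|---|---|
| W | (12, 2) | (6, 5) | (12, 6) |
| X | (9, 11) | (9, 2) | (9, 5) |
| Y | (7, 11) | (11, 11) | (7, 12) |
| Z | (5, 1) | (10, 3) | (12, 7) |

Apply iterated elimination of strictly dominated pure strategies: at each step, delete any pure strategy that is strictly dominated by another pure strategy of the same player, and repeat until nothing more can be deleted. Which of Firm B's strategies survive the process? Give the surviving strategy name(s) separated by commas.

Column Center is eliminated: Right beats it against every remaining row (W: 6>5, X: 5>2, Y: 12>11, Z: 7>3).
Row X is eliminated: W beats it against every remaining column (Left: 12>9, Right: 12>9).
For Firm A, W strictly dominates Y on the remaining columns (Left: 12>7, Right: 12>7); eliminate Y.
Column Left is eliminated: Right beats it against every remaining row (W: 6>2, Z: 7>1).
Among the remaining strategies, none is strictly dominated by another pure strategy of the same player, so the elimination stops.
Surviving strategies — Firm A: {W, Z}; Firm B: {Right}.

Right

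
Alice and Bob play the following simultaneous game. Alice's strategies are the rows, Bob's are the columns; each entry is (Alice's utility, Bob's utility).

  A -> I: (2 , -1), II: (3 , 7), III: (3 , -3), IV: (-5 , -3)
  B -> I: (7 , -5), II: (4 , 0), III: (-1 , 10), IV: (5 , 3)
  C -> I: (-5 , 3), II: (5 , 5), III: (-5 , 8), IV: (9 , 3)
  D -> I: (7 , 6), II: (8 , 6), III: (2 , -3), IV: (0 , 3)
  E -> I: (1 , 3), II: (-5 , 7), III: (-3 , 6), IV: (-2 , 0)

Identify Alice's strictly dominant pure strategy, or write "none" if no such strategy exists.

none

A fails to dominate B at I (2<7).
B fails to dominate A at III (-1<3).
C fails to dominate A at I (-5<2).
D fails to dominate A at III (2<3).
E fails to dominate A at I (1<2).
No single strategy dominates all the others.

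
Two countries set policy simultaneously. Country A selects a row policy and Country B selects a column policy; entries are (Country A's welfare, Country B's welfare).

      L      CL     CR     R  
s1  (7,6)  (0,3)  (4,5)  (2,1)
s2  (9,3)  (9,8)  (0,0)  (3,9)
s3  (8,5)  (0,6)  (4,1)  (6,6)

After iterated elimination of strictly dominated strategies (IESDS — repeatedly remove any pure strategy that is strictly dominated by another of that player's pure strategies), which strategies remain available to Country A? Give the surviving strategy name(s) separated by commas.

For Country B, L strictly dominates CR on the remaining rows (s1: 6>5, s2: 3>0, s3: 5>1); eliminate CR.
For Country A, s2 strictly dominates s1 on the remaining columns (L: 9>7, CL: 9>0, R: 3>2); eliminate s1.
Column L is eliminated: CL beats it against every remaining row (s2: 8>3, s3: 6>5).
Among the remaining strategies, none is strictly dominated by another pure strategy of the same player, so the elimination stops.
Surviving strategies — Country A: {s2, s3}; Country B: {CL, R}.

s2, s3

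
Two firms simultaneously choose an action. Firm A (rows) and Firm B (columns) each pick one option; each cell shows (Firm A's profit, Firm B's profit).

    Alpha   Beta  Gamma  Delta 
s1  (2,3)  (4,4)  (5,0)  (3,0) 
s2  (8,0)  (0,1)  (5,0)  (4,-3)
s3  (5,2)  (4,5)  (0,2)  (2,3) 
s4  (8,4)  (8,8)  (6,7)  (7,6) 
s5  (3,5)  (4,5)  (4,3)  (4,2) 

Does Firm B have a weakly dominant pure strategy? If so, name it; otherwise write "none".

Beta

Beta vs Alpha: s1: 4>3, s2: 1>0, s3: 5>2, s4: 8>4, s5: 5=5.
Beta vs Gamma: s1: 4>0, s2: 1>0, s3: 5>2, s4: 8>7, s5: 5>3.
Beta vs Delta: s1: 4>0, s2: 1>-3, s3: 5>3, s4: 8>6, s5: 5>2.
Beta is at least as good as every other strategy against every opponent action, so it is weakly dominant.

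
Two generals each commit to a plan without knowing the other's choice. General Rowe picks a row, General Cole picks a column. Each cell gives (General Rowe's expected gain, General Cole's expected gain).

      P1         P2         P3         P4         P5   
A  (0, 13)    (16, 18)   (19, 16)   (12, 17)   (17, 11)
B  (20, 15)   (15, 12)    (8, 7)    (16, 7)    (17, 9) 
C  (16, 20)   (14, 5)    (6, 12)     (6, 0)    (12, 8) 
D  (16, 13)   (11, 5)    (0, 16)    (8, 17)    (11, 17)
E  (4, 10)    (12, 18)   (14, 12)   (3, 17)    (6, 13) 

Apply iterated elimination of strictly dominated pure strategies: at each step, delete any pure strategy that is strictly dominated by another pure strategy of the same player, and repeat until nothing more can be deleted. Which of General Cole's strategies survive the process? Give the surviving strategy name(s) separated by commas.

For General Rowe, B strictly dominates C on the remaining columns (P1: 20>16, P2: 15>14, P3: 8>6, P4: 16>6, P5: 17>12); eliminate C.
Row D is eliminated: B beats it against every remaining column (P1: 20>16, P2: 15>11, P3: 8>0, P4: 16>8, P5: 17>11).
For General Cole, P2 strictly dominates P3 on the remaining rows (A: 18>16, B: 12>7, E: 18>12); eliminate P3.
General Rowe's strategy E is strictly dominated by B (P1: 20>4, P2: 15>12, P4: 16>3, P5: 17>6) and is removed.
For General Cole, P2 strictly dominates P4 on the remaining rows (A: 18>17, B: 12>7); eliminate P4.
For General Cole, P1 strictly dominates P5 on the remaining rows (A: 13>11, B: 15>9); eliminate P5.
Among the remaining strategies, none is strictly dominated by another pure strategy of the same player, so the elimination stops.
Surviving strategies — General Rowe: {A, B}; General Cole: {P1, P2}.

P1, P2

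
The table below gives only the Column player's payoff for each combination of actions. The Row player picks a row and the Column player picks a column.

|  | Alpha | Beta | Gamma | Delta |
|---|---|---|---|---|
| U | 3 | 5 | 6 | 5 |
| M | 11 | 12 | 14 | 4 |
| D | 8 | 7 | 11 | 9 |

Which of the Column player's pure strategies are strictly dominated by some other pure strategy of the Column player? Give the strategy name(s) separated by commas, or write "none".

Alpha, Beta, Delta

Gamma strictly dominates Alpha — U: 6>3, M: 14>11, D: 11>8.
Gamma strictly dominates Beta — U: 6>5, M: 14>12, D: 11>7.
Gamma is not dominated — it holds its own against Alpha at U (6>3); Beta at U (6>5); Delta at U (6>5).
Gamma strictly dominates Delta — U: 6>5, M: 14>4, D: 11>9.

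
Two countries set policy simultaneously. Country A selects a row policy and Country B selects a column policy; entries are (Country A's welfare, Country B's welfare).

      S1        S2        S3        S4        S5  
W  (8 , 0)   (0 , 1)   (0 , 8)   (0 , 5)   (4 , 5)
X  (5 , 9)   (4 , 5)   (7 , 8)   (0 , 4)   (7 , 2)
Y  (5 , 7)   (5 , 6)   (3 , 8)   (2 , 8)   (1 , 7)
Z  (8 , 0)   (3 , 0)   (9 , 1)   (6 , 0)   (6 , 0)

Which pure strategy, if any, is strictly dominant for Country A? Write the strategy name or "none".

none

W fails to dominate X at S2 (0<4).
X fails to dominate W at S1 (5<8).
Y fails to dominate W at S1 (5<8).
Z fails to dominate W at S1 (8=8).
No single strategy dominates all the others.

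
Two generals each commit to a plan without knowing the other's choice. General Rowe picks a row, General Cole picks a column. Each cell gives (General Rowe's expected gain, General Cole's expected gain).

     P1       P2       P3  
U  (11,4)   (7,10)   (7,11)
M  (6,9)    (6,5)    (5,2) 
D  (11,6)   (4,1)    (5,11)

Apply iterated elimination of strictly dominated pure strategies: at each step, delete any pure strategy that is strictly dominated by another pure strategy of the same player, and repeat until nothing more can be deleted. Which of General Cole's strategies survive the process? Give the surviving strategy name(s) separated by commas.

For General Rowe, U strictly dominates M on the remaining columns (P1: 11>6, P2: 7>6, P3: 7>5); eliminate M.
Column P1 is eliminated: P3 beats it against every remaining row (U: 11>4, D: 11>6).
For General Rowe, U strictly dominates D on the remaining columns (P2: 7>4, P3: 7>5); eliminate D.
For General Cole, P3 strictly dominates P2 on the remaining rows (U: 11>10); eliminate P2.
Among the remaining strategies, none is strictly dominated by another pure strategy of the same player, so the elimination stops.
Surviving strategies — General Rowe: {U}; General Cole: {P3}.

P3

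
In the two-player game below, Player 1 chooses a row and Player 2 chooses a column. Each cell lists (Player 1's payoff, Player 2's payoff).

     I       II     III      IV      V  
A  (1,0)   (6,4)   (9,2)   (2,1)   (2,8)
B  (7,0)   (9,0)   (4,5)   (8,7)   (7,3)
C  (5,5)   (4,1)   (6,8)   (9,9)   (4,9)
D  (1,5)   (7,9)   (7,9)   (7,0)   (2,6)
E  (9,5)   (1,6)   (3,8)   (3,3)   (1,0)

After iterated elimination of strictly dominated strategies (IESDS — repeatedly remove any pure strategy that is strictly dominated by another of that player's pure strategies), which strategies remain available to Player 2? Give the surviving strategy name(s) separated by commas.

II, III, IV, V

For Player 2, III strictly dominates I on the remaining rows (A: 2>0, B: 5>0, C: 8>5, D: 9>5, E: 8>5); eliminate I.
Row E is eliminated: B beats it against every remaining column (II: 9>1, III: 4>3, IV: 8>3, V: 7>1).
Among the remaining strategies, none is strictly dominated by another pure strategy of the same player, so the elimination stops.
Surviving strategies — Player 1: {A, B, C, D}; Player 2: {II, III, IV, V}.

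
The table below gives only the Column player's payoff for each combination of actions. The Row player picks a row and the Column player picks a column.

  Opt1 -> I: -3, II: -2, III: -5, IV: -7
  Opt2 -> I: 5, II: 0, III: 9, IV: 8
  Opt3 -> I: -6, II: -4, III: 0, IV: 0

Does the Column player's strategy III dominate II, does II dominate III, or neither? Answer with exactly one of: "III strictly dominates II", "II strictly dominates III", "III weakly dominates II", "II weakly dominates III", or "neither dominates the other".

Compare III to II across each opponent action: Opt1: -5<-2, Opt2: 9>0, Opt3: 0>-4.
III does better at Opt2, Opt3 but worse at Opt1; neither strategy dominates the other.

neither dominates the other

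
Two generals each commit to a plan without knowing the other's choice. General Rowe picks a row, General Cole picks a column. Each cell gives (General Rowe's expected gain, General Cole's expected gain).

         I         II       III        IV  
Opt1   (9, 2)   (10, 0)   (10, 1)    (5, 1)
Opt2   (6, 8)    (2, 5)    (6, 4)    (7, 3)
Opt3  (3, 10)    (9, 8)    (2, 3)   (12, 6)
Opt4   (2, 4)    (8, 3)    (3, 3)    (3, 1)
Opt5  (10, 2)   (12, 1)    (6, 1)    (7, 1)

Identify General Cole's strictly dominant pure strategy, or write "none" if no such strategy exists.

I vs II: Opt1: 2>0, Opt2: 8>5, Opt3: 10>8, Opt4: 4>3, Opt5: 2>1.
I vs III: Opt1: 2>1, Opt2: 8>4, Opt3: 10>3, Opt4: 4>3, Opt5: 2>1.
I vs IV: Opt1: 2>1, Opt2: 8>3, Opt3: 10>6, Opt4: 4>1, Opt5: 2>1.
I strictly beats every other strategy against every opponent action, so it is strictly dominant.

I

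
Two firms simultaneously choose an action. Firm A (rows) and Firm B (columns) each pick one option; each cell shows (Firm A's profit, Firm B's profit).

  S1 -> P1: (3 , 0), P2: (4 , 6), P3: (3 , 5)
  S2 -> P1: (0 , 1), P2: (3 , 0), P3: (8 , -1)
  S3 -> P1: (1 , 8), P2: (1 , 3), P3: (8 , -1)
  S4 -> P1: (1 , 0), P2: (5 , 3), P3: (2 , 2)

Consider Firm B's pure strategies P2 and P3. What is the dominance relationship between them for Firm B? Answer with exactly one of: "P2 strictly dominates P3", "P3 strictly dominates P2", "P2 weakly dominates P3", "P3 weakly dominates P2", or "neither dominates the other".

Compare P2 to P3 across each opponent action: S1: 6>5, S2: 0>-1, S3: 3>-1, S4: 3>2.
Every comparison favours P2, so P2 strictly dominates P3.

P2 strictly dominates P3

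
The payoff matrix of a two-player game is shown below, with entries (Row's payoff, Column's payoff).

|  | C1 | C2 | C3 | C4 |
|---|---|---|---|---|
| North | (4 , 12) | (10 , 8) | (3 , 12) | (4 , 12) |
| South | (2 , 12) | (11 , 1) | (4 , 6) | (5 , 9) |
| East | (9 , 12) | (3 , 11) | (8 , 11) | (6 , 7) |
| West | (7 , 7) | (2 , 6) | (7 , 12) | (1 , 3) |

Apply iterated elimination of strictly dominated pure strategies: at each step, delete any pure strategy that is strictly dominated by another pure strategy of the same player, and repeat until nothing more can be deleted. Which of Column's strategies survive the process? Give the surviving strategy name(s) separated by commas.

Row's strategy West is strictly dominated by East (C1: 9>7, C2: 3>2, C3: 8>7, C4: 6>1) and is removed.
For Column, C1 strictly dominates C2 on the remaining rows (North: 12>8, South: 12>1, East: 12>11); eliminate C2.
For Row, East strictly dominates North on the remaining columns (C1: 9>4, C3: 8>3, C4: 6>4); eliminate North.
For Row, East strictly dominates South on the remaining columns (C1: 9>2, C3: 8>4, C4: 6>5); eliminate South.
For Column, C1 strictly dominates C3 on the remaining rows (East: 12>11); eliminate C3.
For Column, C1 strictly dominates C4 on the remaining rows (East: 12>7); eliminate C4.
Among the remaining strategies, none is strictly dominated by another pure strategy of the same player, so the elimination stops.
Surviving strategies — Row: {East}; Column: {C1}.

C1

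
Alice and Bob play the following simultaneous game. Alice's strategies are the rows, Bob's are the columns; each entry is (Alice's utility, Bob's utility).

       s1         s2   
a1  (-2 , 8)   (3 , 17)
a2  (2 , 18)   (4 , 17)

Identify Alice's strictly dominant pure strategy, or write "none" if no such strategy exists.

a2 vs a1: s1: 2>-2, s2: 4>3.
a2 strictly beats every other strategy against every opponent action, so it is strictly dominant.

a2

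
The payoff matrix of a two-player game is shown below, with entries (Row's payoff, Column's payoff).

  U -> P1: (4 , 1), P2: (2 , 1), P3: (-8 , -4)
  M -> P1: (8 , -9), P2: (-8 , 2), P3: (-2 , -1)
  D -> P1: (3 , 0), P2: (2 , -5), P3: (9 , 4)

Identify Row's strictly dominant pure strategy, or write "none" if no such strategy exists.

U fails to dominate M at P1 (4<8).
M fails to dominate U at P2 (-8<2).
D fails to dominate U at P1 (3<4).
No single strategy dominates all the others.

none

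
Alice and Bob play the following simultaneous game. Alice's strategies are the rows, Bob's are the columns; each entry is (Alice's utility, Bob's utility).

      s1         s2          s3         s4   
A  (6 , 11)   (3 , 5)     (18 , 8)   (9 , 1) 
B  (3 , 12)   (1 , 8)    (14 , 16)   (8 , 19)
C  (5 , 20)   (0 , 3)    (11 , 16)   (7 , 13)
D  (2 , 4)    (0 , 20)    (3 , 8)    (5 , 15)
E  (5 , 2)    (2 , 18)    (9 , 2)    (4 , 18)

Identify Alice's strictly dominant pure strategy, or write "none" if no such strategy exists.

A vs B: s1: 6>3, s2: 3>1, s3: 18>14, s4: 9>8.
A vs C: s1: 6>5, s2: 3>0, s3: 18>11, s4: 9>7.
A vs D: s1: 6>2, s2: 3>0, s3: 18>3, s4: 9>5.
A vs E: s1: 6>5, s2: 3>2, s3: 18>9, s4: 9>4.
A strictly beats every other strategy against every opponent action, so it is strictly dominant.

A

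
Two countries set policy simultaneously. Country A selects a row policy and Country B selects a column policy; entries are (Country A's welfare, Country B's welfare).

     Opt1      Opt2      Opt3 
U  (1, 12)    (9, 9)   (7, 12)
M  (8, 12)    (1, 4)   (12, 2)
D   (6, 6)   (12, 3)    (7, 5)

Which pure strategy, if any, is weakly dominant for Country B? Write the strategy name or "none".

Opt1 vs Opt2: U: 12>9, M: 12>4, D: 6>3.
Opt1 vs Opt3: U: 12=12, M: 12>2, D: 6>5.
Opt1 is at least as good as every other strategy against every opponent action, so it is weakly dominant.

Opt1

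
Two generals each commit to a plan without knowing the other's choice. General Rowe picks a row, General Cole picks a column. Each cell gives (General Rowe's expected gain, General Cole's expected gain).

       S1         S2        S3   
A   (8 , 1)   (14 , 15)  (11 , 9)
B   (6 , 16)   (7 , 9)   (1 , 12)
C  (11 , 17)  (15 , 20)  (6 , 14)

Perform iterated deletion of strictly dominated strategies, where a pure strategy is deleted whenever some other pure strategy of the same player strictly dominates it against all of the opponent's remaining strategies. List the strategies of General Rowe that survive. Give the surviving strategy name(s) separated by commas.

For General Rowe, A strictly dominates B on the remaining columns (S1: 8>6, S2: 14>7, S3: 11>1); eliminate B.
Column S1 is eliminated: S2 beats it against every remaining row (A: 15>1, C: 20>17).
Column S3 is eliminated: S2 beats it against every remaining row (A: 15>9, C: 20>14).
For General Rowe, C strictly dominates A on the remaining columns (S2: 15>14); eliminate A.
Among the remaining strategies, none is strictly dominated by another pure strategy of the same player, so the elimination stops.
Surviving strategies — General Rowe: {C}; General Cole: {S2}.

C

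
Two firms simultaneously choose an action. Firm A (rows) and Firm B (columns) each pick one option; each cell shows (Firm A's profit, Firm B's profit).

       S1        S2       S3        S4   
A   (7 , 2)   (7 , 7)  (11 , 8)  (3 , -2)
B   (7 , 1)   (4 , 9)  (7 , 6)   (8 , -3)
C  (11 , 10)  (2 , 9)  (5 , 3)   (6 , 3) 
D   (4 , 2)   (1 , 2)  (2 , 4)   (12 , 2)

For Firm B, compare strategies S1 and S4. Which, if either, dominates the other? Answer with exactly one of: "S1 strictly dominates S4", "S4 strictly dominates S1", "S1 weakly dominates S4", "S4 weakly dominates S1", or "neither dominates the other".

S1's payoffs vs S4's, by Firm A's action — A: 2>-2, B: 1>-3, C: 10>3, D: 2=2.
S1 is at least as good everywhere and strictly better somewhere (tied only at D), so S1 weakly but not strictly dominates S4.

S1 weakly dominates S4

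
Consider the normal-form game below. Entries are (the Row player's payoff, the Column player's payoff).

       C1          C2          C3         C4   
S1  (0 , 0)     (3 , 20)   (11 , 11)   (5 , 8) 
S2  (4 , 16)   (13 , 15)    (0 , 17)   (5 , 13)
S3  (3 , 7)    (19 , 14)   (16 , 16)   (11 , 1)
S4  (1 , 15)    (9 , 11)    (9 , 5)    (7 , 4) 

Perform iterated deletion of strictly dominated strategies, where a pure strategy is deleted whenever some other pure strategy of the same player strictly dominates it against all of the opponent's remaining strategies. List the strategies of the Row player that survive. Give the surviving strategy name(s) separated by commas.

The Row player's strategy S1 is strictly dominated by S3 (C1: 3>0, C2: 19>3, C3: 16>11, C4: 11>5) and is removed.
The Row player's strategy S4 is strictly dominated by S3 (C1: 3>1, C2: 19>9, C3: 16>9, C4: 11>7) and is removed.
The Column player's strategy C1 is strictly dominated by C3 (S2: 17>16, S3: 16>7) and is removed.
The Row player's strategy S2 is strictly dominated by S3 (C2: 19>13, C3: 16>0, C4: 11>5) and is removed.
The Column player's strategy C2 is strictly dominated by C3 (S3: 16>14) and is removed.
For the Column player, C3 strictly dominates C4 on the remaining rows (S3: 16>1); eliminate C4.
Among the remaining strategies, none is strictly dominated by another pure strategy of the same player, so the elimination stops.
Surviving strategies — the Row player: {S3}; the Column player: {C3}.

S3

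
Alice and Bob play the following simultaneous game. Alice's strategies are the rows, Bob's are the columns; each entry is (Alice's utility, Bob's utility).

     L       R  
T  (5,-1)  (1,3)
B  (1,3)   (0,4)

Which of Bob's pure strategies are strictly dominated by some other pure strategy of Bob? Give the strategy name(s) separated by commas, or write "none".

L

R strictly dominates L — T: 3>-1, B: 4>3.
R: no other strategy beats it everywhere (L at T (3>-1)).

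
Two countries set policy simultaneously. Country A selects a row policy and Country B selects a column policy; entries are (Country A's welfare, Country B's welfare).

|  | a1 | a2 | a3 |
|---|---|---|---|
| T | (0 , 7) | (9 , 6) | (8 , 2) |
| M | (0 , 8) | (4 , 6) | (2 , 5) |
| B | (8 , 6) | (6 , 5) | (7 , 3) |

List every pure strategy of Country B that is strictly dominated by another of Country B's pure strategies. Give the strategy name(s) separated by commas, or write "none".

a2, a3

Nothing dominates a1: a2 at T (7>6); a3 at T (7>2).
a2: dominated, since a1 does at least as well everywhere (T: 7>6, M: 8>6, B: 6>5).
a3: dominated, since a1 does at least as well everywhere (T: 7>2, M: 8>5, B: 6>3).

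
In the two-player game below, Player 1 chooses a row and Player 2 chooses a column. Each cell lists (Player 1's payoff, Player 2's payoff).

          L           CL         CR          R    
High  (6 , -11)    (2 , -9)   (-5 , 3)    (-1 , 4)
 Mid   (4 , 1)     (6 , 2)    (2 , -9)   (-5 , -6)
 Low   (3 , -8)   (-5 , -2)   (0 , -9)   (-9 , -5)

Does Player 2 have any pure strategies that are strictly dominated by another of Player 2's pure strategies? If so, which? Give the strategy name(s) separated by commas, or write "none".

L is strictly dominated by CL (High: -9>-11, Mid: 2>1, Low: -2>-8).
Nothing dominates CL: L at High (-9>-11); CR at Mid (2>-9); R at Mid (2>-6).
CR is strictly dominated by R (High: 4>3, Mid: -6>-9, Low: -5>-9).
R is not dominated — it holds its own against L at High (4>-11); CL at High (4>-9); CR at High (4>3).

L, CR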